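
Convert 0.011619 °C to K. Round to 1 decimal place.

K = °C + 273.15.
Applying the formula gives 273.2 K.

273.2 kelvins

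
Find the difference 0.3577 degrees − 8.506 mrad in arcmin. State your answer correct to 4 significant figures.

0.3577 ° = 21.46200 arcmin and 8.506 mrad = 29.24147 arcmin.
21.46200 − 29.24147 ≈ -7.779 arcmin.

-7.779 arcminutes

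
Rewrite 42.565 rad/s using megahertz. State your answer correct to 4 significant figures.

1 rad/s = 1.59155e-7 MHz.
Then 42.565 × 1.59155e-7 ≈ 6.774e-6 MHz.

6.774e-6 MHz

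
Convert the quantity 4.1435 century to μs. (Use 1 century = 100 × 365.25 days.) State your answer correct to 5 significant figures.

1 century = 3.15576 × 10^15 microseconds.
So 4.1435 × 3.15576 × 10^15 ≈ 1.3076 × 10^16 μs.

1.3076 × 10^16 microseconds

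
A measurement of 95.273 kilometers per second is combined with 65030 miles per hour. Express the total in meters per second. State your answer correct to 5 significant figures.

95.273 km/s = 95273.0 m/s and 65030 mph = 29071.0 m/s.
95273.0 + 29071.0 ≈ 124340 m/s.

124340 m/s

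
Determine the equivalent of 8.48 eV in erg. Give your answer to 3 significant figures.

1 electronvolt = 1.60218 × 10^-12 erg.
Then 8.48 × 1.60218 × 10^-12 ≈ 1.36 × 10^-11 erg.

1.36 × 10^-11 ergs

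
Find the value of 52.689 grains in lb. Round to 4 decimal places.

0.0075 pounds

1 gr = 0.000142857 lb.
Thus 52.689 × 0.000142857 ≈ 0.0075 lb.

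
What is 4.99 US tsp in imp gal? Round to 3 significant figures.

0.00541 imp gal

1 US teaspoon = 0.00108421 imperial gallons.
4.99 × 0.00108421 ≈ 0.00541 imp gal.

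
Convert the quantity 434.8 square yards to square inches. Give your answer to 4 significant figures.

563500 square inches

1 square yard = 1296.00 square inches.
So 434.8 × 1296.00 ≈ 563500 in².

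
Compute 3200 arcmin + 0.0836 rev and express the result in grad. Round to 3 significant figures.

3200 arcmin = 59.2593 grad and 0.0836 rev = 33.4400 grad.
59.2593 + 33.4400 ≈ 92.7 grad.

92.7 grad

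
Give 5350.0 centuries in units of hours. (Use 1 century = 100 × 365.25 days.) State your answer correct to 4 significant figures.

1 century = 876600 hours.
Thus 5350.0 × 876600 ≈ 4.690e+9 h.

4.690e+9 h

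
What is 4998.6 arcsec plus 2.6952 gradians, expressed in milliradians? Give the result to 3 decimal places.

66.570 mrad

4998.6 arcsec = 24.2339 mrad and 2.6952 grad = 42.3361 mrad.
24.2339 + 42.3361 ≈ 66.570 mrad.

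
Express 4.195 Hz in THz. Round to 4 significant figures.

4.195e-12 THz

1 Hz = 1.00000e-12 terahertz.
Thus 4.195 × 1.00000e-12 ≈ 4.195e-12 THz.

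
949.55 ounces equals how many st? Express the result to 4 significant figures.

4.239 st

1 oz = 0.00446429 st.
So 949.55 × 0.00446429 ≈ 4.239 st.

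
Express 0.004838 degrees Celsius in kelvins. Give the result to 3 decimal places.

K = °C + 273.15.
Applying the formula gives 273.155 K.

273.155 kelvins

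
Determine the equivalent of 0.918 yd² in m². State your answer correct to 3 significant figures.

0.768 square meters

1 yd² = 0.836127 square meters.
0.918 × 0.836127 ≈ 0.768 m².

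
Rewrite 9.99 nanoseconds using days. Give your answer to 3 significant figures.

1 nanosecond = 1.15741 × 10^-14 d.
9.99 × 1.15741 × 10^-14 ≈ 1.16 × 10^-13 d.

1.16 × 10^-13 days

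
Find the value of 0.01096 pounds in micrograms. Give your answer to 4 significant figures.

1 pound = 4.53592e+8 μg.
So 0.01096 × 4.53592e+8 ≈ 4.971e+6 μg.

4.971e+6 μg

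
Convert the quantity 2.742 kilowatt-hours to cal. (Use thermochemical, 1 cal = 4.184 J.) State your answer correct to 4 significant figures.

1 kWh = 860421 cal.
2.742 × 860421 ≈ 2.359e+6 cal.

2.359e+6 cal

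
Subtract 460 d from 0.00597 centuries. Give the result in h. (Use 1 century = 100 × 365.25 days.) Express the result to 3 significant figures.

-5810 hours

0.00597 century = 5233.30 h and 460 d = 11040.0 h.
5233.30 − 11040.0 ≈ -5810 h.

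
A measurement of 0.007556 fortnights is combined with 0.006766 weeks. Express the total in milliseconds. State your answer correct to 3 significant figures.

0.007556 fortnight = 9.13974 × 10^6 ms and 0.006766 wk = 4.09208 × 10^6 ms.
9.13974 × 10^6 + 4.09208 × 10^6 ≈ 1.32 × 10^7 ms.

1.32 × 10^7 milliseconds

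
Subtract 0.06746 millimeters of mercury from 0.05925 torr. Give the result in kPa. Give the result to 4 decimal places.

-0.0011 kPa

0.05925 torr = 0.00789935 kPa and 0.06746 mmHg = 0.00899393 kPa.
0.00789935 − 0.00899393 ≈ -0.0011 kPa.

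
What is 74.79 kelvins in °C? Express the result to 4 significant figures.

K = °C + 273.15.
Applying the formula gives -198.4 °C.

-198.4 °C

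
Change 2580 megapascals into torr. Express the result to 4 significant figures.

1.935 × 10^7 torr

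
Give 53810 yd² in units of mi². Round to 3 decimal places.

0.017 square miles

1 square yard = 3.22831e-7 mi².
Thus 53810 × 3.22831e-7 ≈ 0.017 mi².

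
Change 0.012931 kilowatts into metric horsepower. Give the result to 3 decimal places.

0.018 PS

1 kW = 1.35962 metric horsepower.
So 0.012931 × 1.35962 ≈ 0.018 PS.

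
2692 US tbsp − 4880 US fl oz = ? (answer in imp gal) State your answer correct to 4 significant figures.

-22.99 imp gal

2692 US tbsp = 8.75609 imp gal and 4880 US fl oz = 31.7457 imp gal.
8.75609 − 31.7457 ≈ -22.99 imp gal.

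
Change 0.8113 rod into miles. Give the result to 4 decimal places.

0.0025 mi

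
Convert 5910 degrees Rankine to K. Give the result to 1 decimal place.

°R = K × 9/5.
Applying the formula gives 3283.3 K.

3283.3 K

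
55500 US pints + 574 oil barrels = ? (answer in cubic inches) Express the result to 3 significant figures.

55500 US pt = 1.60256 × 10^6 in³ and 574 bbl = 5.56895 × 10^6 in³.
1.60256 × 10^6 + 5.56895 × 10^6 ≈ 7.17 × 10^6 in³.

7.17 × 10^6 cubic inches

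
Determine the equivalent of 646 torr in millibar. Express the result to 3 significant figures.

1 torr = 1.33322 millibar.
So 646 × 1.33322 ≈ 861 mbar.

861 mbar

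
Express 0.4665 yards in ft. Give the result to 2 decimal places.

1 yd = 3.00000 feet.
So 0.4665 × 3.00000 ≈ 1.40 ft.

1.40 ft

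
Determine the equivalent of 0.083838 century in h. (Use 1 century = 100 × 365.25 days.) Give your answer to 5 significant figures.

73492 hours

1 century = 876600 h.
So 0.083838 × 876600 ≈ 73492 h.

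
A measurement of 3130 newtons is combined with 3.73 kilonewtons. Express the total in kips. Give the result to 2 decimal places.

3130 N = 0.703652 kip and 3.73 kN = 0.838537 kip.
0.703652 + 0.838537 ≈ 1.54 kip.

1.54 kip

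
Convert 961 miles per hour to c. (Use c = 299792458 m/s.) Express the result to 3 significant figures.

1.43e-6 c

1 mph = 1.49116e-9 c.
Thus 961 × 1.49116e-9 ≈ 1.43e-6 c.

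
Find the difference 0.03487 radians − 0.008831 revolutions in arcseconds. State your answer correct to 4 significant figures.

-4253 arcsec

0.03487 rad = 7192.45 arcsec and 0.008831 rev = 11445.0 arcsec.
7192.45 − 11445.0 ≈ -4253 arcsec.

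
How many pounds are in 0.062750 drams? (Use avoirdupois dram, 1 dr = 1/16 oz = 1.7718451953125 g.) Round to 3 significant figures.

1 dram = 0.00390625 pounds.
Then 0.062750 × 0.00390625 ≈ 0.000245 lb.

0.000245 pounds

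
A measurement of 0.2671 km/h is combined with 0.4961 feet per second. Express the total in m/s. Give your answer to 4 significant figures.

0.2671 km/h = 0.0741944 m/s and 0.4961 ft/s = 0.151211 m/s.
0.0741944 + 0.151211 ≈ 0.2254 m/s.

0.2254 m/s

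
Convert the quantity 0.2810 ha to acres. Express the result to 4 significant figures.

0.6944 acres

1 hectare = 2.47105 acres.
0.2810 × 2.47105 ≈ 0.6944 acre.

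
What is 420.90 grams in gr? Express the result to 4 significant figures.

1 g = 15.4324 gr.
Then 420.90 × 15.4324 ≈ 6495 gr.

6495 grains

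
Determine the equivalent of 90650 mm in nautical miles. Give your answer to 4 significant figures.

0.04895 nmi

1 mm = 5.39957 × 10^-7 nautical miles.
90650 × 5.39957 × 10^-7 ≈ 0.04895 nmi.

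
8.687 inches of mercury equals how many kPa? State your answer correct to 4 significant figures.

1 inch of mercury = 3.38639 kilopascals.
Thus 8.687 × 3.38639 ≈ 29.42 kPa.

29.42 kPa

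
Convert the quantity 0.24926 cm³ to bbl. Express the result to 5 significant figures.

1.5678e-6 oil barrels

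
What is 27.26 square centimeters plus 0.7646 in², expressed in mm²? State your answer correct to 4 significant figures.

27.26 cm² = 2726.00 mm² and 0.7646 in² = 493.289 mm².
2726.00 + 493.289 ≈ 3219 mm².

3219 square millimeters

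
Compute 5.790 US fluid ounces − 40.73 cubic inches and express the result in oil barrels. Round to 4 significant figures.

5.790 US fl oz = 0.00107701 bbl and 40.73 in³ = 0.00419810 bbl.
0.00107701 − 0.00419810 ≈ -0.003121 bbl.

-0.003121 bbl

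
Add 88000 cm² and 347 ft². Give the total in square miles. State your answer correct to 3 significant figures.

1.58 × 10^-5 mi²

88000 cm² = 3.39770 × 10^-6 mi² and 347 ft² = 1.24469 × 10^-5 mi².
3.39770 × 10^-6 + 1.24469 × 10^-5 ≈ 1.58 × 10^-5 mi².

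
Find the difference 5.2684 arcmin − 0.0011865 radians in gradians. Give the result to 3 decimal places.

0.022 gradians

5.2684 arcmin = 0.0975630 grad and 0.0011865 rad = 0.0755349 grad.
0.0975630 − 0.0755349 ≈ 0.022 grad.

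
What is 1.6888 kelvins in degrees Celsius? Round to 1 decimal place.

-271.5 °C

K = °C + 273.15.
Applying the formula gives -271.5 °C.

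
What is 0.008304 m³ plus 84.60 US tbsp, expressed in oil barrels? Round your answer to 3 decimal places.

0.060 bbl

0.008304 m³ = 0.0522306 bbl and 84.60 US tbsp = 0.00786830 bbl.
0.0522306 + 0.00786830 ≈ 0.060 bbl.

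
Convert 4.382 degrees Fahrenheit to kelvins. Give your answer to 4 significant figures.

257.8 K

K = (°F + 459.67) × 5/9.
Applying the formula gives 257.8 K.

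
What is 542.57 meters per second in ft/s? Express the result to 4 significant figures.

1780 feet per second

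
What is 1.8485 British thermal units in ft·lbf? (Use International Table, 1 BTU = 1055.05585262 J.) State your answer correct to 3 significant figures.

1 BTU = 778.169 ft·lbf.
Thus 1.8485 × 778.169 ≈ 1440 ft·lbf.

1440 ft·lbf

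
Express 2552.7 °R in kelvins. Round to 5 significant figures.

°R = K × 9/5.
Applying the formula gives 1418.2 K.

1418.2 K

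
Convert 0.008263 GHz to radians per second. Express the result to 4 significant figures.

5.192 × 10^7 radians per second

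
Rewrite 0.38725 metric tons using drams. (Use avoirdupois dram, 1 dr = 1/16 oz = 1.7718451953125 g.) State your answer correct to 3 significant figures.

219000 drams

1 metric ton = 564383 dr.
So 0.38725 × 564383 ≈ 219000 dr.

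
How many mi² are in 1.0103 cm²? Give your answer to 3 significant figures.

1 cm² = 3.86102 × 10^-11 square miles.
Thus 1.0103 × 3.86102 × 10^-11 ≈ 3.90 × 10^-11 mi².

3.90 × 10^-11 square miles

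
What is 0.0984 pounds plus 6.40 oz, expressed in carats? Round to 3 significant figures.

1130 carats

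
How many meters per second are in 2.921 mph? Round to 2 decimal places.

1 mile per hour = 0.447040 meters per second.
So 2.921 × 0.447040 ≈ 1.31 m/s.

1.31 meters per second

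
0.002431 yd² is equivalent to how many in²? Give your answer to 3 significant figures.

3.15 square inches

1 square yard = 1296.00 in².
0.002431 × 1296.00 ≈ 3.15 in².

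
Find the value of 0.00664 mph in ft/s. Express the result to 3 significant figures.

1 mile per hour = 1.46667 ft/s.
Thus 0.00664 × 1.46667 ≈ 0.00974 ft/s.

0.00974 feet per second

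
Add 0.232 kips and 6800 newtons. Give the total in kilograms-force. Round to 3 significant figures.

799 kilograms-force

0.232 kip = 105.233 kgf and 6800 N = 693.407 kgf.
105.233 + 693.407 ≈ 799 kgf.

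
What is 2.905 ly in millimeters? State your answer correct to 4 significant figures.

1 light-year = 9.46073e+18 millimeters.
2.905 × 9.46073e+18 ≈ 2.748e+19 mm.

2.748e+19 mm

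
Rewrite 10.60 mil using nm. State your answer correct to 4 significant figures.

1 mil = 25400.0 nanometers.
So 10.60 × 25400.0 ≈ 269200 nm.

269200 nm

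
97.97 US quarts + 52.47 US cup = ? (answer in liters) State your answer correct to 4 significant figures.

97.97 US qt = 92.7142 L and 52.47 US cup = 12.4138 L.
92.7142 + 12.4138 ≈ 105.1 L.

105.1 L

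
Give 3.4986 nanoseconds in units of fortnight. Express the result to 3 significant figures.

1 ns = 8.26720 × 10^-16 fortnights.
Then 3.4986 × 8.26720 × 10^-16 ≈ 2.89 × 10^-15 fortnight.

2.89 × 10^-15 fortnights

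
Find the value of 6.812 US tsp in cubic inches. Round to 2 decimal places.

1 US tsp = 0.300781 cubic inches.
Then 6.812 × 0.300781 ≈ 2.05 in³.

2.05 in³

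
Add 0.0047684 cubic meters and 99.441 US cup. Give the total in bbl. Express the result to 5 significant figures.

0.17797 bbl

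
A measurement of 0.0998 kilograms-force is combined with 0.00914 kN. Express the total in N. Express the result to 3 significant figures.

10.1 N

0.0998 kgf = 0.978704 N and 0.00914 kN = 9.14000 N.
0.978704 + 9.14000 ≈ 10.1 N.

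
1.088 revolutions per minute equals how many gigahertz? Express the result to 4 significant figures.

1 revolution per minute = 1.66667 × 10^-11 GHz.
Then 1.088 × 1.66667 × 10^-11 ≈ 1.813 × 10^-11 GHz.

1.813 × 10^-11 GHz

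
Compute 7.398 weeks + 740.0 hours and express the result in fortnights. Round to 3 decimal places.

7.398 wk = 3.69900 fortnight and 740.0 h = 2.20238 fortnight.
3.69900 + 2.20238 ≈ 5.901 fortnight.

5.901 fortnights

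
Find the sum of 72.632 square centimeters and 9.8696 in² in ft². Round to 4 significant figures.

0.1467 ft²

72.632 cm² = 0.0781804 ft² and 9.8696 in² = 0.0685389 ft².
0.0781804 + 0.0685389 ≈ 0.1467 ft².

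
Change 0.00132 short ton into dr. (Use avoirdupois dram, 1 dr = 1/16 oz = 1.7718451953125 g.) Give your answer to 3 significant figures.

676 dr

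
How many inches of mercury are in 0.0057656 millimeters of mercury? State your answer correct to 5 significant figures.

0.00022699 inHg

1 millimeter of mercury = 0.0393701 inHg.
Thus 0.0057656 × 0.0393701 ≈ 0.00022699 inHg.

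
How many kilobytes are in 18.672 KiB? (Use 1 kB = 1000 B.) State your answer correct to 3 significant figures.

1 kibibyte = 1.02400 kilobytes.
So 18.672 × 1.02400 ≈ 19.1 kB.

19.1 kilobytes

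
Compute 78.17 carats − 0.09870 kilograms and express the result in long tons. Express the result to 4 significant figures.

78.17 ct = 1.53871 × 10^-5 long ton and 0.09870 kg = 9.71412 × 10^-5 long ton.
1.53871 × 10^-5 − 9.71412 × 10^-5 ≈ -8.175 × 10^-5 long ton.

-8.175 × 10^-5 long ton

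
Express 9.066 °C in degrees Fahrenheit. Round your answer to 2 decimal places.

48.32 degrees Fahrenheit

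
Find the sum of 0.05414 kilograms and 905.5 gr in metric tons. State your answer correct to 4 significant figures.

0.05414 kg = 5.41400e-5 t and 905.5 gr = 5.86754e-5 t.
5.41400e-5 + 5.86754e-5 ≈ 0.0001128 t.

0.0001128 metric tons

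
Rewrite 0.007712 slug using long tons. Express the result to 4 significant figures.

1 slug = 0.0143634 long ton.
So 0.007712 × 0.0143634 ≈ 0.0001108 long ton.

0.0001108 long ton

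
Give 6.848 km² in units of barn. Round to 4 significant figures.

6.848e+34 barns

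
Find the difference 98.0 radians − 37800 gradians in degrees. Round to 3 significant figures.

98.0 rad = 5614.99 ° and 37800 grad = 34020.0 °.
5614.99 − 34020.0 ≈ -28400 °.

-28400 °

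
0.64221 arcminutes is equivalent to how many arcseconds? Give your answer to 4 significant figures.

1 arcminute = 60.0000 arcseconds.
So 0.64221 × 60.0000 ≈ 38.53 arcsec.

38.53 arcsec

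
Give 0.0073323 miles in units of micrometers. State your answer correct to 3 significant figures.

1.18e+7 μm

1 mi = 1.60934e+9 micrometers.
Then 0.0073323 × 1.60934e+9 ≈ 1.18e+7 μm.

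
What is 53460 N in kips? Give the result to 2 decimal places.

1 N = 0.000224809 kip.
So 53460 × 0.000224809 ≈ 12.02 kip.

12.02 kips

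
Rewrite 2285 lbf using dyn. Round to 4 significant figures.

1 lbf = 444822 dynes.
Thus 2285 × 444822 ≈ 1.016 × 10^9 dyn.

1.016 × 10^9 dyn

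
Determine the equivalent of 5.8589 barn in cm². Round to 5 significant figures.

1 barn = 1.00000e-24 square centimeters.
So 5.8589 × 1.00000e-24 ≈ 5.8589e-24 cm².

5.8589e-24 cm²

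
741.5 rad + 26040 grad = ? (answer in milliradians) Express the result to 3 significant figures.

1.15e+6 mrad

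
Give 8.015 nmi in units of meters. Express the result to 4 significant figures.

1 nmi = 1852.00 meters.
8.015 × 1852.00 ≈ 14840 m.

14840 meters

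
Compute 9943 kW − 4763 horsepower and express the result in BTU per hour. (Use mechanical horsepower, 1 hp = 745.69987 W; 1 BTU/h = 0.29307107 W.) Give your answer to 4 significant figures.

9943 kW = 3.39269 × 10^7 BTU/h and 4763 hp = 1.21191 × 10^7 BTU/h.
3.39269 × 10^7 − 1.21191 × 10^7 ≈ 2.181 × 10^7 BTU/h.

2.181 × 10^7 BTU per hour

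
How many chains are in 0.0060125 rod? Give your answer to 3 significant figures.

1 rod = 0.250000 chain.
So 0.0060125 × 0.250000 ≈ 0.00150 chain.

0.00150 chain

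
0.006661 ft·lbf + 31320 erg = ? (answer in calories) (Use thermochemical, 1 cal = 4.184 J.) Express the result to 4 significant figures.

0.002907 calories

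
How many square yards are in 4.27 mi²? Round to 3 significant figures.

1 mi² = 3.09760e+6 yd².
4.27 × 3.09760e+6 ≈ 1.32e+7 yd².

1.32e+7 yd²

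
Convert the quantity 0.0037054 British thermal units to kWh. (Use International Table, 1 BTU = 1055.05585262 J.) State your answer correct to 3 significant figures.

1 British thermal unit = 0.000293071 kilowatt-hours.
So 0.0037054 × 0.000293071 ≈ 1.09 × 10^-6 kWh.

1.09 × 10^-6 kilowatt-hours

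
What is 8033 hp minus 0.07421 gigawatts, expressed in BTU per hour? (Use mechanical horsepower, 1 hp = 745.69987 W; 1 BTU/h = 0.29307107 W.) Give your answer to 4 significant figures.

-2.328e+8 BTU/h

8033 hp = 2.04394e+7 BTU/h and 0.07421 GW = 2.53215e+8 BTU/h.
2.04394e+7 − 2.53215e+8 ≈ -2.328e+8 BTU/h.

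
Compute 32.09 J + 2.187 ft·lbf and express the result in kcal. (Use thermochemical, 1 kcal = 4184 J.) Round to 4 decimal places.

32.09 J = 0.00766969 kcal and 2.187 ft·lbf = 0.000708694 kcal.
0.00766969 + 0.000708694 ≈ 0.0084 kcal.

0.0084 kcal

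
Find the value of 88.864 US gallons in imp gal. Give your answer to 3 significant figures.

74.0 imp gal

1 US gal = 0.832674 imp gal.
Thus 88.864 × 0.832674 ≈ 74.0 imp gal.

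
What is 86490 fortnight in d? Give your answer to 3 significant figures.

1 fortnight = 14.0000 d.
Thus 86490 × 14.0000 ≈ 1.21 × 10^6 d.

1.21 × 10^6 d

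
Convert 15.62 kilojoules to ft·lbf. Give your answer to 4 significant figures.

1 kilojoule = 737.562 foot-pounds.
15.62 × 737.562 ≈ 11520 ft·lbf.

11520 ft·lbf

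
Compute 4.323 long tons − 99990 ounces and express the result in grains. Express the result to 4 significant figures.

2.404 × 10^7 gr

4.323 long ton = 6.77846 × 10^7 gr and 99990 oz = 4.37456 × 10^7 gr.
6.77846 × 10^7 − 4.37456 × 10^7 ≈ 2.404 × 10^7 gr.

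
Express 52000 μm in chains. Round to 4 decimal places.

0.0026 chain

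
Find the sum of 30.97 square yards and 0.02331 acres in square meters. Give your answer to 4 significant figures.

120.2 m²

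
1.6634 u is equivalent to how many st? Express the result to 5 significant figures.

4.3496e-28 stone

1 atomic mass unit = 2.61490e-28 stone.
1.6634 × 2.61490e-28 ≈ 4.3496e-28 st.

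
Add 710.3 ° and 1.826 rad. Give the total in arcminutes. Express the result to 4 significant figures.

48900 arcminutes

710.3 ° = 42618.0 arcmin and 1.826 rad = 6277.33 arcmin.
42618.0 + 6277.33 ≈ 48900 arcmin.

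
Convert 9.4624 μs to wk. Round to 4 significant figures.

1.565 × 10^-11 weeks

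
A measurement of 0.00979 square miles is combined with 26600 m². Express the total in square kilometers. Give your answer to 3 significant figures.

0.0520 km²

0.00979 mi² = 0.0253560 km² and 26600 m² = 0.0266000 km².
0.0253560 + 0.0266000 ≈ 0.0520 km².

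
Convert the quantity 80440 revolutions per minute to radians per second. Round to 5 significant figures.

1 rpm = 0.104720 rad/s.
Then 80440 × 0.104720 ≈ 8423.7 rad/s.

8423.7 rad/s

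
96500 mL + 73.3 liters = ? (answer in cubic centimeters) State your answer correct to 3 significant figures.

170000 cm³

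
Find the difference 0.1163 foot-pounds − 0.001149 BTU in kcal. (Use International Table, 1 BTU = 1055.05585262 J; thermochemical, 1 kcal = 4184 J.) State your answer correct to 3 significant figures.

0.1163 ft·lbf = 3.76868 × 10^-5 kcal and 0.001149 BTU = 0.000289737 kcal.
3.76868 × 10^-5 − 0.000289737 ≈ -0.000252 kcal.

-0.000252 kilocalories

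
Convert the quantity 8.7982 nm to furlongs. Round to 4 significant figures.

4.374e-11 furlongs

1 nm = 4.97097e-12 furlong.
Thus 8.7982 × 4.97097e-12 ≈ 4.374e-11 furlong.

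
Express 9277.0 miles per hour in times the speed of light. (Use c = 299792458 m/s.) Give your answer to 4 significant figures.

1.383e-5 c

1 mph = 1.49116e-9 c.
Thus 9277.0 × 1.49116e-9 ≈ 1.383e-5 c.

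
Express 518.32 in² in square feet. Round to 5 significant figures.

1 in² = 0.00694444 ft².
Then 518.32 × 0.00694444 ≈ 3.5994 ft².

3.5994 ft²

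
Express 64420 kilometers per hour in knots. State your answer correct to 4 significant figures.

34780 kn

1 km/h = 0.539957 kn.
Then 64420 × 0.539957 ≈ 34780 kn.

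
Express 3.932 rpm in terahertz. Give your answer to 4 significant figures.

6.553 × 10^-14 terahertz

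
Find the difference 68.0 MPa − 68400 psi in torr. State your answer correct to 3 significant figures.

-3.03e+6 torr

68.0 MPa = 510042 torr and 68400 psi = 3.53730e+6 torr.
510042 − 3.53730e+6 ≈ -3.03e+6 torr.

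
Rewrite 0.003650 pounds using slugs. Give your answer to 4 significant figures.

0.0001134 slug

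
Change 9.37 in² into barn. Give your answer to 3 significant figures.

1 in² = 6.45160e+24 barn.
Thus 9.37 × 6.45160e+24 ≈ 6.05e+25 barn.

6.05e+25 barn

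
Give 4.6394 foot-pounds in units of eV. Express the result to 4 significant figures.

3.926e+19 electronvolts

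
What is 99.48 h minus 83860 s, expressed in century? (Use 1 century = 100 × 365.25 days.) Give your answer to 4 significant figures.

8.691 × 10^-5 centuries

99.48 h = 0.000113484 century and 83860 s = 2.65736 × 10^-5 century.
0.000113484 − 2.65736 × 10^-5 ≈ 8.691 × 10^-5 century.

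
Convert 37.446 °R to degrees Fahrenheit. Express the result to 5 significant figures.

°R = °F + 459.67.
Applying the formula gives -422.22 °F.

-422.22 °F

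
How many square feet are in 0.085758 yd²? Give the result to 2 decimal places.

1 yd² = 9.00000 square feet.
Thus 0.085758 × 9.00000 ≈ 0.77 ft².

0.77 square feet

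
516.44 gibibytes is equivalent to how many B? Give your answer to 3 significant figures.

5.55 × 10^11 bytes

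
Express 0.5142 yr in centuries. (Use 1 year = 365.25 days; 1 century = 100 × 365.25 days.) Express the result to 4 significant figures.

0.005142 centuries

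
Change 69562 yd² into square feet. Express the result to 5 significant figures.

626060 ft²

1 square yard = 9.00000 ft².
69562 × 9.00000 ≈ 626060 ft².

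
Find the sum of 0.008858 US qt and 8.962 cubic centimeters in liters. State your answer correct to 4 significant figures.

0.008858 US qt = 0.00838279 L and 8.962 cm³ = 0.00896200 L.
0.00838279 + 0.00896200 ≈ 0.01734 L.

0.01734 L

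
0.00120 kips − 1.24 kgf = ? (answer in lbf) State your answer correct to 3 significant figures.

-1.53 pounds-force

0.00120 kip = 1.20000 lbf and 1.24 kgf = 2.73373 lbf.
1.20000 − 2.73373 ≈ -1.53 lbf.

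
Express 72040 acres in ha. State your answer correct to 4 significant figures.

29150 ha

1 acre = 0.404686 ha.
72040 × 0.404686 ≈ 29150 ha.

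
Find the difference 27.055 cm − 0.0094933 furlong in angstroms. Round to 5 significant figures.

-1.6392e+10 Å

27.055 cm = 2.70550e+9 Å and 0.0094933 furlong = 1.90975e+10 Å.
2.70550e+9 − 1.90975e+10 ≈ -1.6392e+10 Å.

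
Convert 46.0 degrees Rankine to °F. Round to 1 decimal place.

-413.7 degrees Fahrenheit

°R = °F + 459.67.
Applying the formula gives -413.7 °F.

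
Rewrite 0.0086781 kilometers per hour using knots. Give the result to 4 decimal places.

0.0047 knots

1 km/h = 0.539957 kn.
So 0.0086781 × 0.539957 ≈ 0.0047 kn.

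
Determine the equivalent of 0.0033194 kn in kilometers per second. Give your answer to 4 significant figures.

1 kn = 0.000514444 kilometers per second.
Then 0.0033194 × 0.000514444 ≈ 1.708e-6 km/s.

1.708e-6 km/s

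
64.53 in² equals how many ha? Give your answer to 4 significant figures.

1 square inch = 6.45160 × 10^-8 ha.
Thus 64.53 × 6.45160 × 10^-8 ≈ 4.163 × 10^-6 ha.

4.163 × 10^-6 ha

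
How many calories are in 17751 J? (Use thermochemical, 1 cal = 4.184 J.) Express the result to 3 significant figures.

4240 calories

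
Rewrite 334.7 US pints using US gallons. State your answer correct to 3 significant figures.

1 US pint = 0.125000 US gal.
So 334.7 × 0.125000 ≈ 41.8 US gal.

41.8 US gallons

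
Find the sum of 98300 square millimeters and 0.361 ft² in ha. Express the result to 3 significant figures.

98300 mm² = 9.83000 × 10^-6 ha and 0.361 ft² = 3.35380 × 10^-6 ha.
9.83000 × 10^-6 + 3.35380 × 10^-6 ≈ 1.32 × 10^-5 ha.

1.32 × 10^-5 hectares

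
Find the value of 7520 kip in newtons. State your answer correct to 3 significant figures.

3.35 × 10^7 newtons

1 kip = 4448.22 N.
Then 7520 × 4448.22 ≈ 3.35 × 10^7 N.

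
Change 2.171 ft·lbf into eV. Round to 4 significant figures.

1.837e+19 eV

1 foot-pound = 8.46235e+18 eV.
Then 2.171 × 8.46235e+18 ≈ 1.837e+19 eV.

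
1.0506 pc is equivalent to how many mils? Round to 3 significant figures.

1.28e+21 mil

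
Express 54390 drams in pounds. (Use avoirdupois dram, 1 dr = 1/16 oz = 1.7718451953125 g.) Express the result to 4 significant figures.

212.5 pounds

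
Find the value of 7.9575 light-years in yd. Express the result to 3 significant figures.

1 ly = 1.03464e+16 yd.
So 7.9575 × 1.03464e+16 ≈ 8.23e+16 yd.

8.23e+16 yards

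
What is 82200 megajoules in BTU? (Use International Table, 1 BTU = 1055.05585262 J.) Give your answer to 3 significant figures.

1 MJ = 947.817 BTU.
82200 × 947.817 ≈ 7.79 × 10^7 BTU.

7.79 × 10^7 BTU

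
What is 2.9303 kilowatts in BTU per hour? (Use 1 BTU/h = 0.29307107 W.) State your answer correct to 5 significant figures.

9998.6 BTU per hour

1 kilowatt = 3412.14 BTU/h.
Thus 2.9303 × 3412.14 ≈ 9998.6 BTU/h.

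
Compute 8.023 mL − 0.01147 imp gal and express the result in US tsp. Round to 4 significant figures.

-8.951 US tsp

8.023 mL = 1.62774 US tsp and 0.01147 imp gal = 10.5791 US tsp.
1.62774 − 10.5791 ≈ -8.951 US tsp.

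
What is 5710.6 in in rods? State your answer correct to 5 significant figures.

28.841 rod

1 in = 0.00505051 rods.
5710.6 × 0.00505051 ≈ 28.841 rod.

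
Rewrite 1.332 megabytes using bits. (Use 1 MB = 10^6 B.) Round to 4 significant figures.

1 megabyte = 8.00000e+6 bits.
So 1.332 × 8.00000e+6 ≈ 1.066e+7 bit.

1.066e+7 bit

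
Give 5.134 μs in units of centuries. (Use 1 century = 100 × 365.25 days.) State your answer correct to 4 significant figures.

1 μs = 3.16881 × 10^-16 century.
So 5.134 × 3.16881 × 10^-16 ≈ 1.627 × 10^-15 century.

1.627 × 10^-15 century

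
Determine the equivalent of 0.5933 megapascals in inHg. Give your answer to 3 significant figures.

1 megapascal = 295.300 inHg.
Thus 0.5933 × 295.300 ≈ 175 inHg.

175 inches of mercury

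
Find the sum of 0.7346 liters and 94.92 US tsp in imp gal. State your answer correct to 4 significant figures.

0.7346 L = 0.161589 imp gal and 94.92 US tsp = 0.102913 imp gal.
0.161589 + 0.102913 ≈ 0.2645 imp gal.

0.2645 imperial gallons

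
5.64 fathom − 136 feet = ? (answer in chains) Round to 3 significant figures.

5.64 fathom = 0.512727 chain and 136 ft = 2.06061 chain.
0.512727 − 2.06061 ≈ -1.55 chain.

-1.55 chain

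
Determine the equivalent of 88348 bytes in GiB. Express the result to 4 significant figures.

8.228 × 10^-5 gibibytes

1 byte = 9.31323 × 10^-10 gibibytes.
Thus 88348 × 9.31323 × 10^-10 ≈ 8.228 × 10^-5 GiB.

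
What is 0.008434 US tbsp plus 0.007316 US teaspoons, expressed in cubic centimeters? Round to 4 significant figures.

0.008434 US tbsp = 0.124712 cm³ and 0.007316 US tsp = 0.0360600 cm³.
0.124712 + 0.0360600 ≈ 0.1608 cm³.

0.1608 cm³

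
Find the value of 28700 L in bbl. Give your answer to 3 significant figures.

181 oil barrels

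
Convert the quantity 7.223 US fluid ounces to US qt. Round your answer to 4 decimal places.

0.2257 US qt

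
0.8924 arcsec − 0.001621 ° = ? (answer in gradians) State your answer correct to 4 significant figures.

0.8924 arcsec = 0.000275432 grad and 0.001621 ° = 0.00180111 grad.
0.000275432 − 0.00180111 ≈ -0.001526 grad.

-0.001526 grad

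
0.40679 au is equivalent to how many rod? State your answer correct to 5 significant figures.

1.2100 × 10^10 rod

1 astronomical unit = 2.97459 × 10^10 rods.
Then 0.40679 × 2.97459 × 10^10 ≈ 1.2100 × 10^10 rod.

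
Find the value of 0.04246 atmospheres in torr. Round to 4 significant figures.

32.27 torr

1 atmosphere = 760.000 torr.
Then 0.04246 × 760.000 ≈ 32.27 torr.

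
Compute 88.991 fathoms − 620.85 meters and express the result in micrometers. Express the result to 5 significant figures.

88.991 fathom = 1.62747 × 10^8 μm and 620.85 m = 6.20850 × 10^8 μm.
1.62747 × 10^8 − 6.20850 × 10^8 ≈ -4.5810 × 10^8 μm.

-4.5810 × 10^8 micrometers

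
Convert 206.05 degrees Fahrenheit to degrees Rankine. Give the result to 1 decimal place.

665.7 degrees Rankine

°R = °F + 459.67.
Applying the formula gives 665.7 °R.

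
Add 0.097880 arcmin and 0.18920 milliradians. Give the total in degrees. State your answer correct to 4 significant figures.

0.097880 arcmin = 0.00163133 ° and 0.18920 mrad = 0.0108404 °.
0.00163133 + 0.0108404 ≈ 0.01247 °.

0.01247 °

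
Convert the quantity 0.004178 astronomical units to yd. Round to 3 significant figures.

6.84e+8 yd

1 astronomical unit = 1.63602e+11 yd.
Thus 0.004178 × 1.63602e+11 ≈ 6.84e+8 yd.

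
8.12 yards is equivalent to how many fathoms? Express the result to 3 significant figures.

1 yd = 0.500000 fathom.
So 8.12 × 0.500000 ≈ 4.06 fathom.

4.06 fathoms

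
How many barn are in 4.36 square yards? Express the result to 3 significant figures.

3.65 × 10^28 barns

1 yd² = 8.36127 × 10^27 barn.
4.36 × 8.36127 × 10^27 ≈ 3.65 × 10^28 barn.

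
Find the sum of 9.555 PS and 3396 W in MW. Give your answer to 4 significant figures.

9.555 PS = 0.00702769 MW and 3396 W = 0.00339600 MW.
0.00702769 + 0.00339600 ≈ 0.01042 MW.

0.01042 megawatts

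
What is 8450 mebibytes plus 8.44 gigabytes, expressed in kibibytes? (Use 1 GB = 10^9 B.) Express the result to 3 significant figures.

8450 MiB = 8.65280 × 10^6 KiB and 8.44 GB = 8.24219 × 10^6 KiB.
8.65280 × 10^6 + 8.24219 × 10^6 ≈ 1.69 × 10^7 KiB.

1.69 × 10^7 KiB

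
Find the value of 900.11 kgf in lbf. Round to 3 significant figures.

1 kgf = 2.20462 lbf.
So 900.11 × 2.20462 ≈ 1980 lbf.

1980 lbf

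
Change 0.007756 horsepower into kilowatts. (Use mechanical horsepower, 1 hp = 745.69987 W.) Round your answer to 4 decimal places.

1 horsepower = 0.745700 kilowatts.
So 0.007756 × 0.745700 ≈ 0.0058 kW.

0.0058 kilowatts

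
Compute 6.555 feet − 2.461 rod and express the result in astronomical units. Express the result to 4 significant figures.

-6.938 × 10^-11 astronomical units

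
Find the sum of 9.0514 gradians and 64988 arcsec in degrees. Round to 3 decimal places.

26.198 °

9.0514 grad = 8.14626 ° and 64988 arcsec = 18.0522 °.
8.14626 + 18.0522 ≈ 26.198 °.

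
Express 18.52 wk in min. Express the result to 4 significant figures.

1 week = 10080.0 min.
18.52 × 10080.0 ≈ 186700 min.

186700 minutes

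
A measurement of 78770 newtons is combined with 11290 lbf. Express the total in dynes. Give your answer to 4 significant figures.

1.290e+10 dynes

78770 N = 7.87700e+9 dyn and 11290 lbf = 5.02204e+9 dyn.
7.87700e+9 + 5.02204e+9 ≈ 1.290e+10 dyn.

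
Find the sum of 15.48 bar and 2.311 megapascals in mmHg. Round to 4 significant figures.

15.48 bar = 11611.0 mmHg and 2.311 MPa = 17333.9 mmHg.
11611.0 + 17333.9 ≈ 28940 mmHg.

28940 mmHg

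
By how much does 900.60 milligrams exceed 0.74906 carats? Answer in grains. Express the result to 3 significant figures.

11.6 gr

900.60 mg = 13.8984 gr and 0.74906 ct = 2.31195 gr.
13.8984 − 2.31195 ≈ 11.6 gr.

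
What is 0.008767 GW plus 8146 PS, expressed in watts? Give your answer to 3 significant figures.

1.48e+7 W

0.008767 GW = 8.76700e+6 W and 8146 PS = 5.99137e+6 W.
8.76700e+6 + 5.99137e+6 ≈ 1.48e+7 W.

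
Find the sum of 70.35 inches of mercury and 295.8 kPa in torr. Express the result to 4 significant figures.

4006 torr

70.35 inHg = 1786.89 torr and 295.8 kPa = 2218.68 torr.
1786.89 + 2218.68 ≈ 4006 torr.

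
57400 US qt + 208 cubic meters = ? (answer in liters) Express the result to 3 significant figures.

57400 US qt = 54320.7 L and 208 m³ = 208000 L.
54320.7 + 208000 ≈ 262000 L.

262000 L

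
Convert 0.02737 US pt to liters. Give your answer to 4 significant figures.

0.01295 L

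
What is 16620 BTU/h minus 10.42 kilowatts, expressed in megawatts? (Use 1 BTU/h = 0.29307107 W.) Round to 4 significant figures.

-0.005549 MW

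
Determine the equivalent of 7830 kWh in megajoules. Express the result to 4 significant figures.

1 kWh = 3.60000 megajoules.
Then 7830 × 3.60000 ≈ 28190 MJ.

28190 MJ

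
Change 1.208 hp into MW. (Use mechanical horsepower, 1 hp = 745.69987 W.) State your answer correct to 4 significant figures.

1 horsepower = 0.000745700 megawatts.
Thus 1.208 × 0.000745700 ≈ 0.0009008 MW.

0.0009008 MW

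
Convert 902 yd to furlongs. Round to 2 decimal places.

1 yard = 0.00454545 furlong.
Then 902 × 0.00454545 ≈ 4.10 furlong.

4.10 furlong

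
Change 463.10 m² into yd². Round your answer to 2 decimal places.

553.86 yd²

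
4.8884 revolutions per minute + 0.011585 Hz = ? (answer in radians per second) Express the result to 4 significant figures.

0.5847 rad/s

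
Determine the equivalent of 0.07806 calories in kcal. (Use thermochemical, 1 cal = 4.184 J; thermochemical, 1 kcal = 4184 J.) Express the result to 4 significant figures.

7.806 × 10^-5 kilocalories

1 cal = 0.00100000 kcal.
Thus 0.07806 × 0.00100000 ≈ 7.806 × 10^-5 kcal.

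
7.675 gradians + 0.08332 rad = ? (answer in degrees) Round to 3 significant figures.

7.675 grad = 6.90750 ° and 0.08332 rad = 4.77388 °.
6.90750 + 4.77388 ≈ 11.7 °.

11.7 degrees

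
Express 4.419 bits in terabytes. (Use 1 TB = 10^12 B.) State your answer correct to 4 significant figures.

1 bit = 1.25000e-13 terabytes.
So 4.419 × 1.25000e-13 ≈ 5.524e-13 TB.

5.524e-13 terabytes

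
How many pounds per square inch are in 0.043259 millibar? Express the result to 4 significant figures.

0.0006274 psi

1 millibar = 0.0145038 psi.
0.043259 × 0.0145038 ≈ 0.0006274 psi.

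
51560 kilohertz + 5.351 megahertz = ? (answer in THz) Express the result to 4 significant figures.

51560 kHz = 5.15600e-5 THz and 5.351 MHz = 5.35100e-6 THz.
5.15600e-5 + 5.35100e-6 ≈ 5.691e-5 THz.

5.691e-5 terahertz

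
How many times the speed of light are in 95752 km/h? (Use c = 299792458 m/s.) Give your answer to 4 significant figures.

1 kilometer per hour = 9.26567e-10 times the speed of light.
So 95752 × 9.26567e-10 ≈ 8.872e-5 c.

8.872e-5 c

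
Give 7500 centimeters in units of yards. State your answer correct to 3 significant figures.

82.0 yd

1 centimeter = 0.0109361 yards.
Thus 7500 × 0.0109361 ≈ 82.0 yd.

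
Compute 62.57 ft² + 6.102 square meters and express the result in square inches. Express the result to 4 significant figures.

62.57 ft² = 9010.08 in² and 6.102 m² = 9458.12 in².
9010.08 + 9458.12 ≈ 18470 in².

18470 square inches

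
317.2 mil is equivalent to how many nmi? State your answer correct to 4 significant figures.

4.350 × 10^-6 nautical miles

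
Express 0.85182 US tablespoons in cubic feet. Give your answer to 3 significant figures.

0.000445 ft³

1 US tbsp = 0.000522190 ft³.
Thus 0.85182 × 0.000522190 ≈ 0.000445 ft³.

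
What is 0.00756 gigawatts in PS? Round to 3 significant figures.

10300 PS

1 GW = 1.35962 × 10^6 PS.
Then 0.00756 × 1.35962 × 10^6 ≈ 10300 PS.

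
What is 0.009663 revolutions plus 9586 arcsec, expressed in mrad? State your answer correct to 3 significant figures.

0.009663 rev = 60.7144 mrad and 9586 arcsec = 46.4742 mrad.
60.7144 + 46.4742 ≈ 107 mrad.

107 mrad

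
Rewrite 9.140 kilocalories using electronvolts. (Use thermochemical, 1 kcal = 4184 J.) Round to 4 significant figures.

1 kilocalorie = 2.61145 × 10^22 electronvolts.
9.140 × 2.61145 × 10^22 ≈ 2.387 × 10^23 eV.

2.387 × 10^23 eV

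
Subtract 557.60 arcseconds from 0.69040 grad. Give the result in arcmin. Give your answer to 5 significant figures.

0.69040 grad = 37.2816 arcmin and 557.60 arcsec = 9.29333 arcmin.
37.2816 − 9.29333 ≈ 27.988 arcmin.

27.988 arcmin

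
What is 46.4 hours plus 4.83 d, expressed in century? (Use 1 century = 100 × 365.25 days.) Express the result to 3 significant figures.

0.000185 century

46.4 h = 5.29318e-5 century and 4.83 d = 0.000132238 century.
5.29318e-5 + 0.000132238 ≈ 0.000185 century.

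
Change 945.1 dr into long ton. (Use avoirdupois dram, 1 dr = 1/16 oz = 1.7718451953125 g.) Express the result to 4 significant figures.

0.001648 long ton

1 dram = 1.74386 × 10^-6 long ton.
Thus 945.1 × 1.74386 × 10^-6 ≈ 0.001648 long ton.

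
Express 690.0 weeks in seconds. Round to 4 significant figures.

1 wk = 604800 seconds.
So 690.0 × 604800 ≈ 4.173 × 10^8 s.

4.173 × 10^8 seconds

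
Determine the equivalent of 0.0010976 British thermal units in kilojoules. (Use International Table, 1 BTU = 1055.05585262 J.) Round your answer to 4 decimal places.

0.0012 kJ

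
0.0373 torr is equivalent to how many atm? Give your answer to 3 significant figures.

1 torr = 0.00131579 atm.
Then 0.0373 × 0.00131579 ≈ 4.91e-5 atm.

4.91e-5 atm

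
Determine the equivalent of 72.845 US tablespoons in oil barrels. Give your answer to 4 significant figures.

1 US tablespoon = 9.30060e-5 oil barrels.
Then 72.845 × 9.30060e-5 ≈ 0.006775 bbl.

0.006775 bbl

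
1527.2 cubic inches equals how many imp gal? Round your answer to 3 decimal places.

5.505 imp gal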